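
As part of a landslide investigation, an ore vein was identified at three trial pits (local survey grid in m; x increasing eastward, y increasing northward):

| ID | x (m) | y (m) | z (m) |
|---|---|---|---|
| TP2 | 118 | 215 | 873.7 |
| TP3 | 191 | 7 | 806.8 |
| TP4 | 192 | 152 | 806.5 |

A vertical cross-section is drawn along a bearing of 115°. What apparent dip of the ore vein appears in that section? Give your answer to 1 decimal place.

Two edge vectors: TP2→TP3 = (73, -208, -66.9), TP2→TP4 = (74, -63, -67.2).
Normal n = (TP2→TP3) × (TP2→TP4) = (9762.9, -45, 10793).
So ∂z/∂x = −n_x/n_z = −0.90456 and ∂z/∂y = −n_y/n_z = 0.00417.
Unit vector along 115° is (sin 115°, cos 115°) = (0.9063, -0.4226).
Slope in that direction = a·(0.9063) + b·(-0.4226) = −0.82157.
Apparent dip = arctan|0.82157| = 39.4° (true dip is 42.1°, so apparent ≤ true as expected).

39.4°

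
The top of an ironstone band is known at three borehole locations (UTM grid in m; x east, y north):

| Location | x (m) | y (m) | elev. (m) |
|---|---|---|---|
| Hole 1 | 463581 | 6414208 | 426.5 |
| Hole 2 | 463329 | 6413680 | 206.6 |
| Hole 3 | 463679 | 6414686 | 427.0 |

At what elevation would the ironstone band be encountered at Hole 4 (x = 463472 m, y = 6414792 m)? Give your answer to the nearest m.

Let the plane be z = a·x + b·y + c.
Hole 2−Hole 1: −252a − 528b = −219.9;  Hole 3−Hole 1: 98a + 478b = 0.5.
Solving gives a = 1.52590814, b = −0.31179707.
Then c = 426.5 − a·463581 − b·6414208 = 1292975.71.
At (463472, 6414792): z = 707215.7 − 2000113.3 + 1292975.71 = 78.1 m.

78 m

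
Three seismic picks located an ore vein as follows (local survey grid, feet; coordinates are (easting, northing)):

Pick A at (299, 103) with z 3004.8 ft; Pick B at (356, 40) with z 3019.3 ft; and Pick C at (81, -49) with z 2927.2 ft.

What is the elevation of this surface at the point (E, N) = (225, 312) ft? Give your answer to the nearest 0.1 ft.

2993.1 ft

Let the plane be z = a·E + b·N + c.
Pick B−Pick A: 57a − 63b = 14.5;  Pick C−Pick A: −218a − 152b = −77.6.
Solving gives a = 0.31667, b = 0.05635.
Then c = 3004.8 − a·299 − b·103 = 2904.31.
At (225, 312): z = 71.3 + 17.6 + 2904.31 = 2993.1 ft.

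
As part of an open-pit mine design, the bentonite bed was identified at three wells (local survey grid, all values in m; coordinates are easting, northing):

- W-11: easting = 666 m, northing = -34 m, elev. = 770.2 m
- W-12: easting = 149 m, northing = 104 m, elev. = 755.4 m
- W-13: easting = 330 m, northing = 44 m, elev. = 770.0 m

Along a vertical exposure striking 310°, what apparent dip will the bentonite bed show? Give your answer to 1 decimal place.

Let the plane be z = a·easting + b·northing + c.
W-12−W-11: −517a + 138b = −14.8;  W-13−W-11: −336a + 78b = −0.2.
Solving gives a = −0.18649, b = −0.80593.
Unit vector along 310° is (sin 310°, cos 310°) = (-0.7660, 0.6428).
Slope in that direction = a·(-0.7660) + b·(0.6428) = −0.37518.
Apparent dip = arctan|0.37518| = 20.6° (true dip is 39.6°, so apparent ≤ true as expected).

20.6°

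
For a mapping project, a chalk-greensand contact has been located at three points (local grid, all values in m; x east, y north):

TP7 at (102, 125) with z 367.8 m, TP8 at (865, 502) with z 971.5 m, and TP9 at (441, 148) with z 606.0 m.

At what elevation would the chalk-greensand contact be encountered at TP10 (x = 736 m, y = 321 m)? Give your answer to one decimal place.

845.1 m

Two edge vectors: TP7→TP8 = (763, 377, 603.7), TP7→TP9 = (339, 23, 238.2).
Normal n = (TP7→TP8) × (TP7→TP9) = (75916.3, 22907.7, -110254).
So ∂z/∂x = −n_x/n_z = 0.68856 and ∂z/∂y = −n_y/n_z = 0.20777.
Intercept c from TP7: 367.8 − 70.23 − 25.97 = 271.60.
At (736, 321): z = 506.8 + 66.7 + 271.60 = 845.1 m.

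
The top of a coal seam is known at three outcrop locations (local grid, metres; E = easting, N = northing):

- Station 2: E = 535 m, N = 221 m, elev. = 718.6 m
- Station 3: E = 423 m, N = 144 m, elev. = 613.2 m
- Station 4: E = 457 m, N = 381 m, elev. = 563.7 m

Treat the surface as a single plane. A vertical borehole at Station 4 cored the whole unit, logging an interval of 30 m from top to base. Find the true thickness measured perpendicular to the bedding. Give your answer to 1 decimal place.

Let the plane be z = a·E + b·N + c.
Station 3−Station 2: −112a − 77b = −105.4;  Station 4−Station 2: −78a + 160b = −154.9.
Solving gives a = 1.20335, b = −0.38149.
|∇z| = √(a²+b²) = 1.26237, so dip δ = arctan(1.26237) = 51.62°.
True thickness = vertical thickness × cos δ = 30 × cos 51.62° = 18.6 m.

18.6 m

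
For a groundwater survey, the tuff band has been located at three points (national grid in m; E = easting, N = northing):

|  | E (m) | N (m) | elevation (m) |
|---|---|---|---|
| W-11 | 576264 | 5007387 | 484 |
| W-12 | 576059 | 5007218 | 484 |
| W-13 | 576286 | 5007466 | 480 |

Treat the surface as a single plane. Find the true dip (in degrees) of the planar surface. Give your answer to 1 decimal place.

4.9°

Two edge vectors: W-11→W-12 = (-205, -169, 0), W-11→W-13 = (22, 79, -4).
Normal n = (W-11→W-12) × (W-11→W-13) = (676, -820, -12477).
So ∂z/∂E = −n_x/n_z = 0.05418 and ∂z/∂N = −n_y/n_z = −0.06572.
Gradient magnitude |∇z| = √(a² + b²) = √(0.00294 + 0.00432) = 0.08517.
True dip = arctan(0.08517) = 4.9°, dipping toward NW (azimuth ≈ 320°).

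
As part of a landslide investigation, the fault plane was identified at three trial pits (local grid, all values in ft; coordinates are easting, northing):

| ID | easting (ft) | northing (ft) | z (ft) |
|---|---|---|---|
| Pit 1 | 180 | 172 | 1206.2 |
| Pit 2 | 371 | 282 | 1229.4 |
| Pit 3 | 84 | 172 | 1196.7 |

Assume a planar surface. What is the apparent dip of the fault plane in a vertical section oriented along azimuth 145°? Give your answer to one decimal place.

1.4°

Let the plane be z = a·easting + b·northing + c.
Pit 2−Pit 1: 191a + 110b = 23.2;  Pit 3−Pit 1: −96a + 0b = −9.5.
Solving gives a = 0.09896, b = 0.03908.
Unit vector along 145° is (sin 145°, cos 145°) = (0.5736, -0.8192).
Slope in that direction = a·(0.5736) + b·(-0.8192) = 0.02475.
Apparent dip = arctan|0.02475| = 1.4° (true dip is 6.1°, so apparent ≤ true as expected).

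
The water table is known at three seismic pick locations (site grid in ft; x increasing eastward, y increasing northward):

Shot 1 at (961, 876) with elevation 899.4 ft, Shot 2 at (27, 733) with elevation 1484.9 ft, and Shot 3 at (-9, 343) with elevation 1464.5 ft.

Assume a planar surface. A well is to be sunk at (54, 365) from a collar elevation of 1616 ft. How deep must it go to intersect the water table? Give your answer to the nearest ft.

Let the plane be z = a·x + b·y + c.
Shot 2−Shot 1: −934a − 143b = 585.5;  Shot 3−Shot 1: −970a − 533b = 565.1.
Solving gives a = −0.64398, b = 0.11175.
Then c = 899.4 − a·961 − b·876 = 1420.37.
At (54, 365): z_contact = −34.8 + 40.8 + 1420.37 = 1426.4 ft.
Depth below ground = 1616 − 1426.4 = 190 ft.

190 ft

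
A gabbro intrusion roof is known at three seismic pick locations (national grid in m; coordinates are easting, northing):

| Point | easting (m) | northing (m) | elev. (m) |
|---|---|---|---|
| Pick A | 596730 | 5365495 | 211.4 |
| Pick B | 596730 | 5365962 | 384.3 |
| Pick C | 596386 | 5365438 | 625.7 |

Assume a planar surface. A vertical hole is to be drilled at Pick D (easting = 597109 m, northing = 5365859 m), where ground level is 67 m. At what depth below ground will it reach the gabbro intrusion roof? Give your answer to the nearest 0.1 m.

Two edge vectors: Pick A→Pick B = (0, 467, 172.9), Pick A→Pick C = (-344, -57, 414.3).
Normal n = (Pick A→Pick B) × (Pick A→Pick C) = (203333.4, -59477.6, 160648).
So ∂z/∂easting = −n_x/n_z = −1.265707634 and ∂z/∂northing = −n_y/n_z = 0.370235546.
Intercept c from Pick A: 211.4 + 755285.72 − 1986496.97 = −1230999.85.
At (597109, 5365859): z_contact = −755765.42 + 1986631.74 − 1230999.85 = -133.54 m.
Depth below ground = 67 − (-133.54) = 200.5 m.

200.5 m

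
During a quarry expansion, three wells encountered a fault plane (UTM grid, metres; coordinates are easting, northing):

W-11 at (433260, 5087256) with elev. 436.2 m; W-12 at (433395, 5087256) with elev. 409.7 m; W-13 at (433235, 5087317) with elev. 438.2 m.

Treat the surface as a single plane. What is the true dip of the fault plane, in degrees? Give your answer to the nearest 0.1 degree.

Let the plane be z = a·easting + b·northing + c.
W-12−W-11: 135a + 0b = −26.5;  W-13−W-11: −25a + 61b = 2.
Solving gives a = −0.19630, b = −0.04766.
Gradient magnitude |∇z| = √(a² + b²) = √(0.03853 + 0.00227) = 0.20200.
True dip = arctan(0.20200) = 11.4°, dipping toward ENE (azimuth ≈ 076°).

11.4°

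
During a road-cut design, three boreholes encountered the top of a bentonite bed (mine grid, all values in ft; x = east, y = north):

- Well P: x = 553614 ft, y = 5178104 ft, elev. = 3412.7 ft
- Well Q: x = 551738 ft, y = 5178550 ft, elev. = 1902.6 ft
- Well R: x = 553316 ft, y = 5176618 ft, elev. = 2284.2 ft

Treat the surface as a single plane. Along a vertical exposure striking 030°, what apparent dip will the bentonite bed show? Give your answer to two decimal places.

Let the plane be z = a·x + b·y + c.
Well Q−Well P: −1876a + 446b = −1510.1;  Well R−Well P: −298a − 1486b = −1128.5.
Solving gives a = 0.94066, b = 0.57078.
Unit vector along 030° is (sin 30°, cos 30°) = (0.5000, 0.8660).
Slope in that direction = a·(0.5000) + b·(0.8660) = 0.96464.
Apparent dip = arctan|0.96464| = 43.97° (true dip is 47.7°, so apparent ≤ true as expected).

43.97°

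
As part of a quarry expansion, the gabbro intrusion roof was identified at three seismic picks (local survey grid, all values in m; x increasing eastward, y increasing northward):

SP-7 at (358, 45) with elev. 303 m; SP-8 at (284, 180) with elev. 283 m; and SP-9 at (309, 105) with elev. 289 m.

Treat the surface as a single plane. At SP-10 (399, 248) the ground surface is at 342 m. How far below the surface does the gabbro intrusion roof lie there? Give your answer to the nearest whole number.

Let the plane be z = a·x + b·y + c.
SP-8−SP-7: −74a + 135b = −20;  SP-9−SP-7: −49a + 60b = −14.
Solving gives a = 0.31724, b = 0.02575.
Then c = 303 − a·358 − b·45 = 188.27.
At (399, 248): z_contact = 126.6 + 6.4 + 188.27 = 321.2 m.
Depth below ground = 342 − 321.2 = 21 m.

21 m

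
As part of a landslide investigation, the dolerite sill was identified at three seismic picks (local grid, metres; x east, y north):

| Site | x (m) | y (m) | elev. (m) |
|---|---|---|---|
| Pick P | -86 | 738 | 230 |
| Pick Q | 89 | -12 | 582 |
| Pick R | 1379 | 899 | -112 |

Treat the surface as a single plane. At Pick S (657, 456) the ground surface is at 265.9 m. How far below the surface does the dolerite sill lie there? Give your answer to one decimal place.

23.6 m

Let the plane be z = a·x + b·y + c.
Pick Q−Pick P: 175a − 750b = 352;  Pick R−Pick P: 1465a + 161b = −342.
Solving gives a = −0.177321, b = −0.510708.
Then c = 230 − a·-86 − b·738 = 591.65.
At (657, 456): z_contact = −116.50 − 232.88 + 591.65 = 242.27 m.
Depth below ground = 265.9 − 242.27 = 23.6 m.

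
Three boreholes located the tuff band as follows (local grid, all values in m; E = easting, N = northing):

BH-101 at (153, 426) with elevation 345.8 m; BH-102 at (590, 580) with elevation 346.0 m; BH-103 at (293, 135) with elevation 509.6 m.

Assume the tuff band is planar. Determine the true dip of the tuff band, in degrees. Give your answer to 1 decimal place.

Two edge vectors: BH-101→BH-102 = (437, 154, 0.2), BH-101→BH-103 = (140, -291, 163.8).
Normal n = (BH-101→BH-102) × (BH-101→BH-103) = (25283.4, -71552.6, -148727).
So ∂z/∂E = −n_x/n_z = 0.17000 and ∂z/∂N = −n_y/n_z = −0.48110.
Gradient magnitude |∇z| = √(a² + b²) = √(0.02890 + 0.23146) = 0.51025.
True dip = arctan(0.51025) = 27.0°, dipping toward NNW (azimuth ≈ 341°).

27.0°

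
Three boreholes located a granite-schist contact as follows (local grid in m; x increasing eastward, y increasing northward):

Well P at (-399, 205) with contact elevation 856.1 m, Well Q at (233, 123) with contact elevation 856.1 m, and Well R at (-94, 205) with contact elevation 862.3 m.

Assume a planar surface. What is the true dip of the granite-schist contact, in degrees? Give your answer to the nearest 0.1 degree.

Let the plane be z = a·x + b·y + c.
Well Q−Well P: 632a − 82b = 0;  Well R−Well P: 305a + 0b = 6.2.
Solving gives a = 0.02033, b = 0.15667.
Gradient magnitude |∇z| = √(a² + b²) = √(0.00041 + 0.02455) = 0.15799.
True dip = arctan(0.15799) = 9.0°, dipping toward S (azimuth ≈ 187°).

9.0°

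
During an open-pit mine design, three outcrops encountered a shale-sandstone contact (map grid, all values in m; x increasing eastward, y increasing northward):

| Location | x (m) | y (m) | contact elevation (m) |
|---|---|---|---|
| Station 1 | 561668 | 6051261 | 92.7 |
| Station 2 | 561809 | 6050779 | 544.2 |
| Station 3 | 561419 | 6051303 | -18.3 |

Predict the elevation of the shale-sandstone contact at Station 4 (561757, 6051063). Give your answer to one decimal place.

Two edge vectors: Station 1→Station 2 = (141, -482, 451.5), Station 1→Station 3 = (-249, 42, -111).
Normal n = (Station 1→Station 2) × (Station 1→Station 3) = (34539, -96772.5, -114096).
So ∂z/∂x = −n_x/n_z = 0.302718763 and ∂z/∂y = −n_y/n_z = −0.848167333.
Intercept c from Station 1: 92.7 − 170027.44 + 5132481.90 = 4962547.16.
At (561757, 6051063): z = 170054.4 − 5132314.0 + 4962547.16 = 287.6 m.

287.6 m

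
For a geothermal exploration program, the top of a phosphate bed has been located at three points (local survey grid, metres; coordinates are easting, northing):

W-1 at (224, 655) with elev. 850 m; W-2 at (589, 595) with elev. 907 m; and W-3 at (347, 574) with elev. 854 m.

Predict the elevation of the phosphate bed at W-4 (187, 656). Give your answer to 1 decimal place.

843.0 m

Two edge vectors: W-1→W-2 = (365, -60, 57), W-1→W-3 = (123, -81, 4).
Normal n = (W-1→W-2) × (W-1→W-3) = (4377, 5551, -22185).
So ∂z/∂easting = −n_x/n_z = 0.19730 and ∂z/∂northing = −n_y/n_z = 0.25021.
Intercept c from W-1: 850 − 44.19 − 163.89 = 641.92.
At (187, 656): z = 36.9 + 164.1 + 641.92 = 843.0 m.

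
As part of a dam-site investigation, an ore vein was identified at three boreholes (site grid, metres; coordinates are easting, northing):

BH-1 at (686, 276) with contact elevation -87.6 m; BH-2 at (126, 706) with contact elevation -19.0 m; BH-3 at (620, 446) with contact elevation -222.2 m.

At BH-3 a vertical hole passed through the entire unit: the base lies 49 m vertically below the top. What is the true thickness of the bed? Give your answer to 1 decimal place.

Two edge vectors: BH-1→BH-2 = (-560, 430, 68.6), BH-1→BH-3 = (-66, 170, -134.6).
Normal n = (BH-1→BH-2) × (BH-1→BH-3) = (-69540, -79903.6, -66820).
So ∂z/∂easting = −n_x/n_z = −1.04071 and ∂z/∂northing = −n_y/n_z = −1.19580.
|∇z| = √(a²+b²) = 1.58525, so dip δ = arctan(1.58525) = 57.76°.
True thickness = vertical thickness × cos δ = 49 × cos 57.76° = 26.1 m.

26.1 m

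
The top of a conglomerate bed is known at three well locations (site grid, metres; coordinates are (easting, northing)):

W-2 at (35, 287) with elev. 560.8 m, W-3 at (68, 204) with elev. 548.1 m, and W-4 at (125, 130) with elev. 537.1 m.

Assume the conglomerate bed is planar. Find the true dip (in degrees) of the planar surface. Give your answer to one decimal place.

9.0°

Two edge vectors: W-2→W-3 = (33, -83, -12.7), W-2→W-4 = (90, -157, -23.7).
Normal n = (W-2→W-3) × (W-2→W-4) = (-26.8, -360.9, 2289).
So ∂z/∂E = −n_x/n_z = 0.01171 and ∂z/∂N = −n_y/n_z = 0.15767.
Gradient magnitude |∇z| = √(a² + b²) = √(0.00014 + 0.02486) = 0.15810.
True dip = arctan(0.15810) = 9.0°, dipping toward S (azimuth ≈ 184°).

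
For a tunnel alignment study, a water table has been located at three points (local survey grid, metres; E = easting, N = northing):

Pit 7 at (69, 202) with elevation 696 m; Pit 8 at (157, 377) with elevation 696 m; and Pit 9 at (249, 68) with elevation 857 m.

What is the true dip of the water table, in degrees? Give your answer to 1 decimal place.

36.1°

Two edge vectors: Pit 7→Pit 8 = (88, 175, 0), Pit 7→Pit 9 = (180, -134, 161).
Normal n = (Pit 7→Pit 8) × (Pit 7→Pit 9) = (28175, -14168, -43292).
So ∂z/∂E = −n_x/n_z = 0.65081 and ∂z/∂N = −n_y/n_z = −0.32727.
Gradient magnitude |∇z| = √(a² + b²) = √(0.42356 + 0.10710) = 0.72846.
True dip = arctan(0.72846) = 36.1°, dipping toward WNW (azimuth ≈ 297°).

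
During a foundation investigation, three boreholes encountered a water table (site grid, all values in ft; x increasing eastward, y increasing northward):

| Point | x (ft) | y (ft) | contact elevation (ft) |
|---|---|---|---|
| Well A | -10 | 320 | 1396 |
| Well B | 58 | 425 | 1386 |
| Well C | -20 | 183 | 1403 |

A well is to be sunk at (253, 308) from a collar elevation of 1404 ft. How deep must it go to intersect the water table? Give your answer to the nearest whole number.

Let the plane be z = a·x + b·y + c.
Well B−Well A: 68a + 105b = −10;  Well C−Well A: −10a − 137b = 7.
Solving gives a = −0.07682, b = −0.04549.
Then c = 1396 − a·-10 − b·320 = 1409.79.
At (253, 308): z_contact = −19.4 − 14.0 + 1409.79 = 1376.3 ft.
Depth below ground = 1404 − 1376.3 = 28 ft.

28 ft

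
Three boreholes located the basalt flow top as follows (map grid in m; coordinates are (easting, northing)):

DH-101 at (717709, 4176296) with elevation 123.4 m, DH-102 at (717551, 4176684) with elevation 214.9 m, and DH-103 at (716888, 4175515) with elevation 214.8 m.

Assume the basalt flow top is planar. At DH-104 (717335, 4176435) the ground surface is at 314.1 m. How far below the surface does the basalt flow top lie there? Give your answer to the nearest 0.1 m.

81.1 m

Two edge vectors: DH-101→DH-102 = (-158, 388, 91.5), DH-101→DH-103 = (-821, -781, 91.4).
Normal n = (DH-101→DH-102) × (DH-101→DH-103) = (106924.7, -60680.3, 441946).
So ∂z/∂E = −n_x/n_z = −0.241940644 and ∂z/∂N = −n_y/n_z = 0.137302521.
Intercept c from DH-101: 123.4 + 173642.98 − 573415.97 = −399649.59.
At (717335, 4176435): z_contact = −173552.49 + 573435.05 − 399649.59 = 232.97 m.
Depth below ground = 314.1 − 232.97 = 81.1 m.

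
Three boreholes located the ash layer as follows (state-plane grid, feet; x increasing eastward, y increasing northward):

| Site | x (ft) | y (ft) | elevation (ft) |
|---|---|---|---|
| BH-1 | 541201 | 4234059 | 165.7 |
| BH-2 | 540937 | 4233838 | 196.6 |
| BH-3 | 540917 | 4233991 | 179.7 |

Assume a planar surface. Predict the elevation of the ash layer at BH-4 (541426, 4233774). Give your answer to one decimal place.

Let the plane be z = a·x + b·y + c.
BH-2−BH-1: −264a − 221b = 30.9;  BH-3−BH-1: −284a − 68b = 14.
Solving gives a = −0.022154780, b = −0.113353566.
Then c = 165.7 − a·541201 − b·4234059 = 492101.58.
At (541426, 4233774): z = −11995.2 − 479913.4 + 492101.58 = 193.0 ft.

193.0 ft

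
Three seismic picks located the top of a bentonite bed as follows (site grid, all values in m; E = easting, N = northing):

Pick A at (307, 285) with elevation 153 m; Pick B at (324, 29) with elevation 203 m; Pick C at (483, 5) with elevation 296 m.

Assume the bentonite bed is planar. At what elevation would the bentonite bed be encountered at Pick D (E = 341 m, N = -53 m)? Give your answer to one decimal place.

Let the plane be z = a·E + b·N + c.
Pick B−Pick A: 17a − 256b = 50;  Pick C−Pick A: 176a − 280b = 143.
Solving gives a = 0.56105, b = −0.15806.
Then c = 153 − a·307 − b·285 = 25.80.
At (341, -53): z = 191.3 + 8.4 + 25.80 = 225.5 m.

225.5 m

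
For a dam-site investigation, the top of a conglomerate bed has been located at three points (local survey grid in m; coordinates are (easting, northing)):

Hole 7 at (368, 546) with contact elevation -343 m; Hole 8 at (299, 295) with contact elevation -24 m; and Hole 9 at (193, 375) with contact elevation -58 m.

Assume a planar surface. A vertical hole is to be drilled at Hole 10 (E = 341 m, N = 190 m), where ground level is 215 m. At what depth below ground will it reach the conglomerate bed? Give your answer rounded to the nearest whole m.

Two edge vectors: Hole 7→Hole 8 = (-69, -251, 319), Hole 7→Hole 9 = (-175, -171, 285).
Normal n = (Hole 7→Hole 8) × (Hole 7→Hole 9) = (-16986, -36160, -32126).
So ∂z/∂E = −n_x/n_z = −0.52873 and ∂z/∂N = −n_y/n_z = −1.12557.
Intercept c from Hole 7: -343 + 194.57 + 614.56 = 466.13.
At (341, 190): z_contact = −180.3 − 213.9 + 466.13 = 72.0 m.
Depth below ground = 215 − 72.0 = 143 m.

143 m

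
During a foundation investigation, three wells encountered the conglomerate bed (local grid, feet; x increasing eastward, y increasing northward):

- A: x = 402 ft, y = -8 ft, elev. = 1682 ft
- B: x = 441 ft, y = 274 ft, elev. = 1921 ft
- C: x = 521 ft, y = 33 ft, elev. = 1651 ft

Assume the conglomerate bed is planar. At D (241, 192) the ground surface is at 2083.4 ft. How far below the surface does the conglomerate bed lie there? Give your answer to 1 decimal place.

Let the plane be z = a·x + b·y + c.
B−A: 39a + 282b = 239;  C−A: 119a + 41b = −31.
Solving gives a = −0.58015, b = 0.92775.
Then c = 1682 − a·402 − b·-8 = 1922.64.
At (241, 192): z_contact = −139.82 + 178.13 + 1922.64 = 1960.95 ft.
Depth below ground = 2083.4 − 1960.95 = 122.4 ft.

122.4 ft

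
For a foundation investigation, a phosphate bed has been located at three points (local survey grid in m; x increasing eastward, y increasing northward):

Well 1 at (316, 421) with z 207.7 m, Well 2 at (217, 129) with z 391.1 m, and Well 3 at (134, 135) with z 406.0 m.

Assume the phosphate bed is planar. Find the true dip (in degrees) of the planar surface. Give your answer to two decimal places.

Two edge vectors: Well 1→Well 2 = (-99, -292, 183.4), Well 1→Well 3 = (-182, -286, 198.3).
Normal n = (Well 1→Well 2) × (Well 1→Well 3) = (-5451.2, -13747.1, -24830).
So ∂z/∂x = −n_x/n_z = −0.21954 and ∂z/∂y = −n_y/n_z = −0.55365.
Gradient magnitude |∇z| = √(a² + b²) = √(0.04820 + 0.30653) = 0.59559.
True dip = arctan(0.59559) = 30.78°, dipping toward NNE (azimuth ≈ 022°).

30.78°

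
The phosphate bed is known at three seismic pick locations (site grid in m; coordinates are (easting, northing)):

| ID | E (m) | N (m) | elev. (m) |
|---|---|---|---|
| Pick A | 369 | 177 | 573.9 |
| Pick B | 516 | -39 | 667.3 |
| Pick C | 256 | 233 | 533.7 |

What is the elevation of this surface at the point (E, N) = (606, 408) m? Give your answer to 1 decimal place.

558.2 m

Two edge vectors: Pick A→Pick B = (147, -216, 93.4), Pick A→Pick C = (-113, 56, -40.2).
Normal n = (Pick A→Pick B) × (Pick A→Pick C) = (3452.8, -4644.8, -16176).
So ∂z/∂E = −n_x/n_z = 0.21345 and ∂z/∂N = −n_y/n_z = −0.28714.
Intercept c from Pick A: 573.9 − 78.76 + 50.82 = 545.96.
At (606, 408): z = 129.4 − 117.2 + 545.96 = 558.2 m.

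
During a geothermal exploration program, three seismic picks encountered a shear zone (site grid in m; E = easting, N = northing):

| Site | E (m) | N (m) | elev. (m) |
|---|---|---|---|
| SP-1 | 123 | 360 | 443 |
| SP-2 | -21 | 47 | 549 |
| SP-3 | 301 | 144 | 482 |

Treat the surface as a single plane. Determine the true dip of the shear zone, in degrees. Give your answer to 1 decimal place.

Two edge vectors: SP-1→SP-2 = (-144, -313, 106), SP-1→SP-3 = (178, -216, 39).
Normal n = (SP-1→SP-2) × (SP-1→SP-3) = (10689, 24484, 86818).
So ∂z/∂E = −n_x/n_z = −0.12312 and ∂z/∂N = −n_y/n_z = −0.28202.
Gradient magnitude |∇z| = √(a² + b²) = √(0.01516 + 0.07953) = 0.30772.
True dip = arctan(0.30772) = 17.1°, dipping toward NNE (azimuth ≈ 024°).

17.1°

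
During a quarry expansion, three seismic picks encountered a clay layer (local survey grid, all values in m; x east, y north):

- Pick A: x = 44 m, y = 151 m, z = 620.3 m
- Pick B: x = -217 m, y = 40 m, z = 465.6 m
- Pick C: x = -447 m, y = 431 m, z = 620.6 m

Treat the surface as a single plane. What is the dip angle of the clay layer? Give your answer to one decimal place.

34.4°

Let the plane be z = a·x + b·y + c.
Pick B−Pick A: −261a − 111b = −154.7;  Pick C−Pick A: −491a + 280b = 0.3.
Solving gives a = 0.33926, b = 0.59598.
Gradient magnitude |∇z| = √(a² + b²) = √(0.11510 + 0.35519) = 0.68578.
True dip = arctan(0.68578) = 34.4°, dipping toward SSW (azimuth ≈ 210°).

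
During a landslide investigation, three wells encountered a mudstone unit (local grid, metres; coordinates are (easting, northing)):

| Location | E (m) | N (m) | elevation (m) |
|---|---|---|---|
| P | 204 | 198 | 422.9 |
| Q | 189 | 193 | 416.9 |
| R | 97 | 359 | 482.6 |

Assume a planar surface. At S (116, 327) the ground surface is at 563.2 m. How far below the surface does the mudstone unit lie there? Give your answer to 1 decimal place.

93.0 m

Let the plane be z = a·E + b·N + c.
Q−P: −15a − 5b = −6;  R−P: −107a + 161b = 59.7.
Solving gives a = 0.22627, b = 0.52119.
Then c = 422.9 − a·204 − b·198 = 273.55.
At (116, 327): z_contact = 26.25 + 170.43 + 273.55 = 470.22 m.
Depth below ground = 563.2 − 470.22 = 93.0 m.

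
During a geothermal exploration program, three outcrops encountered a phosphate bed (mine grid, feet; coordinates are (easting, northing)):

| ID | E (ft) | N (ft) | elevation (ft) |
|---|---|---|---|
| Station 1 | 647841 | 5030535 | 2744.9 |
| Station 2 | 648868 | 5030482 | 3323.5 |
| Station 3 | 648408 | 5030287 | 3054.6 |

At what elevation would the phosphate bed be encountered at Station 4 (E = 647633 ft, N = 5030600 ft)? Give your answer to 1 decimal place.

Two edge vectors: Station 1→Station 2 = (1027, -53, 578.6), Station 1→Station 3 = (567, -248, 309.7).
Normal n = (Station 1→Station 2) × (Station 1→Station 3) = (127078.7, 10004.3, -224645).
So ∂z/∂E = −n_x/n_z = 0.565686750 and ∂z/∂N = −n_y/n_z = 0.044533820.
Intercept c from Station 1: 2744.9 − 366475.07 − 224028.94 = −587759.11.
At (647633, 5030600): z = 366357.4 + 224031.8 − 587759.11 = 2630.1 ft.

2630.1 ft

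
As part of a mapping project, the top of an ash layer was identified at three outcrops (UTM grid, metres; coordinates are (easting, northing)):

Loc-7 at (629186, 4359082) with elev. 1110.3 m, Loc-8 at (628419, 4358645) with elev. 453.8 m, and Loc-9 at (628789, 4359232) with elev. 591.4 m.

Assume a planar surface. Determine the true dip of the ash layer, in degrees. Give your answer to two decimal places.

Let the plane be z = a·E + b·N + c.
Loc-8−Loc-7: −767a − 437b = −656.5;  Loc-9−Loc-7: −397a + 150b = −518.9.
Solving gives a = 1.12718, b = −0.47607.
Gradient magnitude |∇z| = √(a² + b²) = √(1.27053 + 0.22665) = 1.22359.
True dip = arctan(1.22359) = 50.74°, dipping toward WNW (azimuth ≈ 293°).

50.74°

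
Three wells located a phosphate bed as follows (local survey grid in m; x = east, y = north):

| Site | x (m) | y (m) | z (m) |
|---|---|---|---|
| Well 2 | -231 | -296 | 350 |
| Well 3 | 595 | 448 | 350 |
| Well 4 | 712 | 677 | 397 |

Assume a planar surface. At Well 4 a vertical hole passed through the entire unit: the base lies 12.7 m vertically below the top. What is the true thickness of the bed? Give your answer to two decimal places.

Two edge vectors: Well 2→Well 3 = (826, 744, 0), Well 2→Well 4 = (943, 973, 47).
Normal n = (Well 2→Well 3) × (Well 2→Well 4) = (34968, -38822, 102106).
So ∂z/∂x = −n_x/n_z = −0.34247 and ∂z/∂y = −n_y/n_z = 0.38021.
|∇z| = √(a²+b²) = 0.51171, so dip δ = arctan(0.51171) = 27.10°.
True thickness = vertical thickness × cos δ = 12.7 × cos 27.10° = 11.31 m.

11.31 m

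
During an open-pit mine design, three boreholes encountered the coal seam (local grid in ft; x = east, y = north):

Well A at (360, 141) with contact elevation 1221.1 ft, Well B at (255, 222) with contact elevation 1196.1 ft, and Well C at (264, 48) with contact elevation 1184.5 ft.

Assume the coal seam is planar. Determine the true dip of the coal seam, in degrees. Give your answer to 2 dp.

Let the plane be z = a·x + b·y + c.
Well B−Well A: −105a + 81b = −25;  Well C−Well A: −96a − 93b = −36.6.
Solving gives a = 0.30156, b = 0.08226.
Gradient magnitude |∇z| = √(a² + b²) = √(0.09094 + 0.00677) = 0.31258.
True dip = arctan(0.31258) = 17.36°, dipping toward WSW (azimuth ≈ 255°).

17.36°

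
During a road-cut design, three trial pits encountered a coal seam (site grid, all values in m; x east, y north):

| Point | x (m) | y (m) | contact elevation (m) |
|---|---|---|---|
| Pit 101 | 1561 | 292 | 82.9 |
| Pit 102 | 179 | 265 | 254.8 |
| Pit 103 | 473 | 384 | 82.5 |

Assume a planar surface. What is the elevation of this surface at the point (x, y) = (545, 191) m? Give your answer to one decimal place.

Two edge vectors: Pit 101→Pit 102 = (-1382, -27, 171.9), Pit 101→Pit 103 = (-1088, 92, -0.4).
Normal n = (Pit 101→Pit 102) × (Pit 101→Pit 103) = (-15804, -187580, -156520).
So ∂z/∂x = −n_x/n_z = −0.100971 and ∂z/∂y = −n_y/n_z = −1.198441.
Intercept c from Pit 101: 82.9 + 157.62 + 349.94 = 590.46.
At (545, 191): z = −55.0 − 228.9 + 590.46 = 306.5 m.

306.5 m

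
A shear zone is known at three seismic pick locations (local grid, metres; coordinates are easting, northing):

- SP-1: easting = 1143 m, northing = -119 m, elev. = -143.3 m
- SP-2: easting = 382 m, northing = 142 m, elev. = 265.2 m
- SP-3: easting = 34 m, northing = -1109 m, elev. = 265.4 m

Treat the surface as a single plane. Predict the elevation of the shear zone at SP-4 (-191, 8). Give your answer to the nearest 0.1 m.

Two edge vectors: SP-1→SP-2 = (-761, 261, 408.5), SP-1→SP-3 = (-1109, -990, 408.7).
Normal n = (SP-1→SP-2) × (SP-1→SP-3) = (511085.7, -142005.8, 1042839).
So ∂z/∂easting = −n_x/n_z = −0.490091 and ∂z/∂northing = −n_y/n_z = 0.136172.
Intercept c from SP-1: -143.3 + 560.17 + 16.20 = 433.08.
At (-191, 8): z = 93.6 + 1.1 + 433.08 = 527.8 m.

527.8 m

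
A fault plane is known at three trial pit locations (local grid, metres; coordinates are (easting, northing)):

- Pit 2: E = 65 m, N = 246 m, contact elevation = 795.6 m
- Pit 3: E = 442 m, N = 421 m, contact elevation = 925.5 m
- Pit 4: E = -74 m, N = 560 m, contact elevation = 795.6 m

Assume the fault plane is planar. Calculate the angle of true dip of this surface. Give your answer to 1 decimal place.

Two edge vectors: Pit 2→Pit 3 = (377, 175, 129.9), Pit 2→Pit 4 = (-139, 314, 0).
Normal n = (Pit 2→Pit 3) × (Pit 2→Pit 4) = (-40788.6, -18056.1, 142703).
So ∂z/∂E = −n_x/n_z = 0.28583 and ∂z/∂N = −n_y/n_z = 0.12653.
Gradient magnitude |∇z| = √(a² + b²) = √(0.08170 + 0.01601) = 0.31258.
True dip = arctan(0.31258) = 17.4°, dipping toward WSW (azimuth ≈ 246°).

17.4°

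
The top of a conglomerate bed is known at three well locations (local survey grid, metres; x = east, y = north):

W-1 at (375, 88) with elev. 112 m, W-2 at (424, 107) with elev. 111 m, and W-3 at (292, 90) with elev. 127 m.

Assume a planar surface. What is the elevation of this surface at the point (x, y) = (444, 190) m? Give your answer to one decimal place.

Two edge vectors: W-1→W-2 = (49, 19, -1), W-1→W-3 = (-83, 2, 15).
Normal n = (W-1→W-2) × (W-1→W-3) = (287, -652, 1675).
So ∂z/∂x = −n_x/n_z = −0.17134 and ∂z/∂y = −n_y/n_z = 0.38925.
Intercept c from W-1: 112 + 64.25 − 34.25 = 142.00.
At (444, 190): z = −76.1 + 74.0 + 142.00 = 139.9 m.

139.9 m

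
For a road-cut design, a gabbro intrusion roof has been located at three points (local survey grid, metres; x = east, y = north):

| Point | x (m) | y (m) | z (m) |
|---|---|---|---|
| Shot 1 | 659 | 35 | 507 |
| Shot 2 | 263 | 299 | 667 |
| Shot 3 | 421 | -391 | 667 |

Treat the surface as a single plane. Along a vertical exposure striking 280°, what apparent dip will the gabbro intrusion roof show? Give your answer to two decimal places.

Let the plane be z = a·x + b·y + c.
Shot 2−Shot 1: −396a + 264b = 160;  Shot 3−Shot 1: −238a − 426b = 160.
Solving gives a = −0.47683, b = −0.10919.
Unit vector along 280° is (sin 280°, cos 280°) = (-0.9848, 0.1736).
Slope in that direction = a·(-0.9848) + b·(0.1736) = 0.45063.
Apparent dip = arctan|0.45063| = 24.26° (true dip is 26.1°, so apparent ≤ true as expected).

24.26°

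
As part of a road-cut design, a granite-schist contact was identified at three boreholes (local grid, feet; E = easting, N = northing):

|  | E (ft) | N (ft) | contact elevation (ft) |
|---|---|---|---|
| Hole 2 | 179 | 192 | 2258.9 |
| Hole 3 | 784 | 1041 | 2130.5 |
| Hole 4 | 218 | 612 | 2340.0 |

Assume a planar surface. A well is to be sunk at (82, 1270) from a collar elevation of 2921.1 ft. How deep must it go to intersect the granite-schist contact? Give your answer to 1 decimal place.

344.5 ft

Two edge vectors: Hole 2→Hole 3 = (605, 849, -128.4), Hole 2→Hole 4 = (39, 420, 81.1).
Normal n = (Hole 2→Hole 3) × (Hole 2→Hole 4) = (122781.9, -54073.1, 220989).
So ∂z/∂E = −n_x/n_z = −0.555602 and ∂z/∂N = −n_y/n_z = 0.244687.
Intercept c from Hole 2: 2258.9 + 99.45 − 46.98 = 2311.37.
At (82, 1270): z_contact = −45.56 + 310.75 + 2311.37 = 2576.57 ft.
Depth below ground = 2921.1 − 2576.57 = 344.5 ft.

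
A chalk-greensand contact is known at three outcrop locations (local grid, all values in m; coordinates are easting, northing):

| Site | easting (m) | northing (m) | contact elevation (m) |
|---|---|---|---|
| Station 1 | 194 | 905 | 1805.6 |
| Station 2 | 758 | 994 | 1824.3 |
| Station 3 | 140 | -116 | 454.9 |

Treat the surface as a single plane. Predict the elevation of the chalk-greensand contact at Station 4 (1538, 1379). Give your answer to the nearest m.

2199 m

Let the plane be z = a·easting + b·northing + c.
Station 2−Station 1: 564a + 89b = 18.7;  Station 3−Station 1: −54a − 1021b = −1350.7.
Solving gives a = −0.17708, b = 1.33228.
Then c = 1805.6 − a·194 − b·905 = 634.24.
At (1538, 1379): z = −272.3 + 1837.2 + 634.24 = 2199.1 m.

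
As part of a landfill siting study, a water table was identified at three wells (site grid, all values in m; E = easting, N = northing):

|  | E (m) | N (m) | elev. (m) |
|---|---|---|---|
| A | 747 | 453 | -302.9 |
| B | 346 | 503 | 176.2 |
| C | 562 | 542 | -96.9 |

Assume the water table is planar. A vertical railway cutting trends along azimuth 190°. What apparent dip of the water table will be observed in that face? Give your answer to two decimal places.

Two edge vectors: A→B = (-401, 50, 479.1), A→C = (-185, 89, 206).
Normal n = (A→B) × (A→C) = (-32339.9, -6027.5, -26439).
So ∂z/∂E = −n_x/n_z = −1.22319 and ∂z/∂N = −n_y/n_z = −0.22798.
Unit vector along 190° is (sin 190°, cos 190°) = (-0.1736, -0.9848).
Slope in that direction = a·(-0.1736) + b·(-0.9848) = 0.43692.
Apparent dip = arctan|0.43692| = 23.60° (true dip is 51.2°, so apparent ≤ true as expected).

23.60°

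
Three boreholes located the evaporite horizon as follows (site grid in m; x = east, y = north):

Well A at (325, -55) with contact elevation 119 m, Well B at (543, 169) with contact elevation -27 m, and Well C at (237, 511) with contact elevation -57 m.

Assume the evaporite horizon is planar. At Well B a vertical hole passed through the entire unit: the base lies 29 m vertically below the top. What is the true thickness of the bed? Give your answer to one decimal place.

26.3 m

Two edge vectors: Well A→Well B = (218, 224, -146), Well A→Well C = (-88, 566, -176).
Normal n = (Well A→Well B) × (Well A→Well C) = (43212, 51216, 143100).
So ∂z/∂x = −n_x/n_z = −0.30197 and ∂z/∂y = −n_y/n_z = −0.35790.
|∇z| = √(a²+b²) = 0.46827, so dip δ = arctan(0.46827) = 25.09°.
True thickness = vertical thickness × cos δ = 29 × cos 25.09° = 26.3 m.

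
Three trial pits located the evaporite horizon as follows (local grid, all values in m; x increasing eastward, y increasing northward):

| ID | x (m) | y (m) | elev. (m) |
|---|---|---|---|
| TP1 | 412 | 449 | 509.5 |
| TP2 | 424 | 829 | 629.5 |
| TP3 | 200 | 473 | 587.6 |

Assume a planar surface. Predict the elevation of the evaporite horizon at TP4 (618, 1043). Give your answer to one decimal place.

635.0 m

Two edge vectors: TP1→TP2 = (12, 380, 120), TP1→TP3 = (-212, 24, 78.1).
Normal n = (TP1→TP2) × (TP1→TP3) = (26798, -26377.2, 80848).
So ∂z/∂x = −n_x/n_z = −0.331462 and ∂z/∂y = −n_y/n_z = 0.326257.
Intercept c from TP1: 509.5 + 136.56 − 146.49 = 499.57.
At (618, 1043): z = −204.8 + 340.3 + 499.57 = 635.0 m.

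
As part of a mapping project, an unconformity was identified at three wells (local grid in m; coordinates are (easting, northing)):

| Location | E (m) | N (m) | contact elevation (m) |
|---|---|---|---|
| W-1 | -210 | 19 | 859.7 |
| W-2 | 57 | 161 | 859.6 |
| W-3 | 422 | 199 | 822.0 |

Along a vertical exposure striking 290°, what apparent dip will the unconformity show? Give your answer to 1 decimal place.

Two edge vectors: W-1→W-2 = (267, 142, -0.1), W-1→W-3 = (632, 180, -37.7).
Normal n = (W-1→W-2) × (W-1→W-3) = (-5335.4, 10002.7, -41684).
So ∂z/∂E = −n_x/n_z = −0.12800 and ∂z/∂N = −n_y/n_z = 0.23996.
Unit vector along 290° is (sin 290°, cos 290°) = (-0.9397, 0.3420).
Slope in that direction = a·(-0.9397) + b·(0.3420) = 0.20235.
Apparent dip = arctan|0.20235| = 11.4° (true dip is 15.2°, so apparent ≤ true as expected).

11.4°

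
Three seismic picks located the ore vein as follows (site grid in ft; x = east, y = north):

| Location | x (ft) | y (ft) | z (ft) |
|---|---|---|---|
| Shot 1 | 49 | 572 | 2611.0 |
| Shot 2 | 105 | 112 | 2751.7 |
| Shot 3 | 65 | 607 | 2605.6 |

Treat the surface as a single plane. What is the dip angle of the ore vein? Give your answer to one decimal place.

20.8°

Let the plane be z = a·x + b·y + c.
Shot 2−Shot 1: 56a − 460b = 140.7;  Shot 3−Shot 1: 16a + 35b = −5.4.
Solving gives a = 0.26186, b = −0.27399.
Gradient magnitude |∇z| = √(a² + b²) = √(0.06857 + 0.07507) = 0.37900.
True dip = arctan(0.37900) = 20.8°, dipping toward NW (azimuth ≈ 316°).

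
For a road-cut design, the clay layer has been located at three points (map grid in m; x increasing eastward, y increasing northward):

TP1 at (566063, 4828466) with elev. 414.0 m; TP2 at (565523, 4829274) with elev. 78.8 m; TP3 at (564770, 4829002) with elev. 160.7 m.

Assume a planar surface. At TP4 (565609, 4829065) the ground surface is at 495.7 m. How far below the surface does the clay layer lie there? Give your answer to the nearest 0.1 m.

332.0 m

Two edge vectors: TP1→TP2 = (-540, 808, -335.2), TP1→TP3 = (-1293, 536, -253.3).
Normal n = (TP1→TP2) × (TP1→TP3) = (-24999.2, 296631.6, 755304).
So ∂z/∂x = −n_x/n_z = 0.033098196 and ∂z/∂y = −n_y/n_z = −0.392731404.
Intercept c from TP1: 414 − 18735.66 + 1896290.23 = 1877968.56.
At (565609, 4829065): z_contact = 18720.64 − 1896525.48 + 1877968.56 = 163.73 m.
Depth below ground = 495.7 − 163.73 = 332.0 m.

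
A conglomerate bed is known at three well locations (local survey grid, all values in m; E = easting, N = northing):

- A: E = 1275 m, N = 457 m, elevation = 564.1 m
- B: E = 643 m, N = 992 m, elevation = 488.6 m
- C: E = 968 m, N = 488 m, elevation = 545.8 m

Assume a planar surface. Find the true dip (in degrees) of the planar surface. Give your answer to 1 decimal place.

Two edge vectors: A→B = (-632, 535, -75.5), A→C = (-307, 31, -18.3).
Normal n = (A→B) × (A→C) = (-7450, 11612.9, 144653).
So ∂z/∂E = −n_x/n_z = 0.05150 and ∂z/∂N = −n_y/n_z = −0.08028.
Gradient magnitude |∇z| = √(a² + b²) = √(0.00265 + 0.00645) = 0.09538.
True dip = arctan(0.09538) = 5.4°, dipping toward NNW (azimuth ≈ 327°).

5.4°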